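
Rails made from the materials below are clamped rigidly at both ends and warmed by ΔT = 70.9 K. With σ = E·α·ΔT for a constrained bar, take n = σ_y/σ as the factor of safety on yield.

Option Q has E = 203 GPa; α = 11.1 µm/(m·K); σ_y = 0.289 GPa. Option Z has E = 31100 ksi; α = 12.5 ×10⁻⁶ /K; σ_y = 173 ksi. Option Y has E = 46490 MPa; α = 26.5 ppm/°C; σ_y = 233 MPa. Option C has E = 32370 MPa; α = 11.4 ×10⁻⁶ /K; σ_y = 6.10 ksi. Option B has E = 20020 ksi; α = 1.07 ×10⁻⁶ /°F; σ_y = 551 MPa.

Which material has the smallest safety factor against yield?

Per material, after unit conversion:
  option Q: E = 203.0, α = 11.1, σ_y = 289.0 → σ = 160 MPa, n = 1.81
  option Z: E = 214.4, α = 12.5, σ_y = 1193 → σ = 190 MPa, n = 6.28
  option Y: E = 46.49, α = 26.5, σ_y = 233.0 → σ = 87.3 MPa, n = 2.67
  option C: E = 32.37, α = 11.4, σ_y = 42.06 → σ = 26.2 MPa, n = 1.61
  option B: E = 138.0, α = 1.93, σ_y = 551.0 → σ = 18.8 MPa, n = 29.2
Option C has the lowest safety factor, n = 1.61.

option C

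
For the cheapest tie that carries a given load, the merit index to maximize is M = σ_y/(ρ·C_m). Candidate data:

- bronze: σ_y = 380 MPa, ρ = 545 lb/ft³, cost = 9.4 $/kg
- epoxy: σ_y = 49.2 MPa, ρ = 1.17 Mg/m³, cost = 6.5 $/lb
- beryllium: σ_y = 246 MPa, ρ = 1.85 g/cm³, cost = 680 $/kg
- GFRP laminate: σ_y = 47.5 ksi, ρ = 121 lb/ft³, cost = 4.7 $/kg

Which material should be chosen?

Putting every candidate on a common basis:
  bronze: σ_y = 380.0 MPa, ρ = 8730 kg/m³, cost = 9.400 $/kg
  epoxy: σ_y = 49.20 MPa, ρ = 1170 kg/m³, cost = 14.33 $/kg
  beryllium: σ_y = 246.0 MPa, ρ = 1850 kg/m³, cost = 680.0 $/kg
  GFRP laminate: σ_y = 327.5 MPa, ρ = 1938 kg/m³, cost = 4.700 $/kg
  GFRP laminate: M = 36.0 kN·m per $
  bronze: M = 4.63 kN·m per $
  epoxy: M = 2.93 kN·m per $
  beryllium: M = 0.196 kN·m per $
Highest index: GFRP laminate.

GFRP laminate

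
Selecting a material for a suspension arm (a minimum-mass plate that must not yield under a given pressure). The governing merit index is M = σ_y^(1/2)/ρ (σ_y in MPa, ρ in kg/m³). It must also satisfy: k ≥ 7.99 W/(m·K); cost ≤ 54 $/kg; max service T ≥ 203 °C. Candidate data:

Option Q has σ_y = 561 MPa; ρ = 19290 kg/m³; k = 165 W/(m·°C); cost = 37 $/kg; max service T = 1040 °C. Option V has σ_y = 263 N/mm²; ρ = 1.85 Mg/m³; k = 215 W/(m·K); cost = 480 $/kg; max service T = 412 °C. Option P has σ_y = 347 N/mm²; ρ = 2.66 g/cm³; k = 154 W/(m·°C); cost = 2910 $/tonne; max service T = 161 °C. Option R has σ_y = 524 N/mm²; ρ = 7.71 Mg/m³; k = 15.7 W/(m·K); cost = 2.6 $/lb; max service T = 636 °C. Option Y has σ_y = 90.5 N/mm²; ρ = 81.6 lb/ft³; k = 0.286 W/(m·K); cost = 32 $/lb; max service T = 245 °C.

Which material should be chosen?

option R

Screen on constraints: k ≥ 7.99 W/(m·K); cost ≤ 54 $/kg; max service T ≥ 203 °C. Survivors: option Q, option R.
Convert each candidate to consistent units, then evaluate M:
  option Q: σ_y = 561.0 MPa, ρ = 19290 kg/m³
  option R: σ_y = 524.0 MPa, ρ = 7710 kg/m³
  option R: M = 2.97×10⁻³
  option Q: M = 1.23×10⁻³
Option R ranks first.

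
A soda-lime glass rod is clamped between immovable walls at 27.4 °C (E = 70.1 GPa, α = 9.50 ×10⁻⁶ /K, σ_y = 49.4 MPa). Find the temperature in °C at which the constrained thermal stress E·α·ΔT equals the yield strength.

E·α·ΔT = 49.40 MPa ⇒ ΔT = 49.40 / (70.10×10³ × 9.50×10⁻⁶) = 74.18 K.
T = 27.4 + 74.18 = 101.6 °C.

102 °C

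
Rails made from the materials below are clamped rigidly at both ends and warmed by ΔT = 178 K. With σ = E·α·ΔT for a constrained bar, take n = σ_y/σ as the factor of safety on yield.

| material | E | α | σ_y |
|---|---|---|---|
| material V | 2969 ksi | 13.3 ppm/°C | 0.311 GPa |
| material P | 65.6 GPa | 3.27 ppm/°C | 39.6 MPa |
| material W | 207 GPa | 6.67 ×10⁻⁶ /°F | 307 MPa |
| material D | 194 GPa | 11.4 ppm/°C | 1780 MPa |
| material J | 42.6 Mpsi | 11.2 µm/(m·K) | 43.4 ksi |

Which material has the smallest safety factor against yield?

material J

In consistent units (E in GPa, α in ×10⁻⁶/K, σ_y in MPa):
  material V: E = 20.47, α = 13.3, σ_y = 311.0 → σ = 48.5 MPa, n = 6.42
  material P: E = 65.60, α = 3.27, σ_y = 39.60 → σ = 38.2 MPa, n = 1.04
  material W: E = 207.0, α = 12.0, σ_y = 307.0 → σ = 442 MPa, n = 0.694
  material D: E = 194.0, α = 11.4, σ_y = 1780 → σ = 394 MPa, n = 4.52
  material J: E = 293.7, α = 11.2, σ_y = 299.2 → σ = 586 MPa, n = 0.511
The minimum is material J at n = 0.511.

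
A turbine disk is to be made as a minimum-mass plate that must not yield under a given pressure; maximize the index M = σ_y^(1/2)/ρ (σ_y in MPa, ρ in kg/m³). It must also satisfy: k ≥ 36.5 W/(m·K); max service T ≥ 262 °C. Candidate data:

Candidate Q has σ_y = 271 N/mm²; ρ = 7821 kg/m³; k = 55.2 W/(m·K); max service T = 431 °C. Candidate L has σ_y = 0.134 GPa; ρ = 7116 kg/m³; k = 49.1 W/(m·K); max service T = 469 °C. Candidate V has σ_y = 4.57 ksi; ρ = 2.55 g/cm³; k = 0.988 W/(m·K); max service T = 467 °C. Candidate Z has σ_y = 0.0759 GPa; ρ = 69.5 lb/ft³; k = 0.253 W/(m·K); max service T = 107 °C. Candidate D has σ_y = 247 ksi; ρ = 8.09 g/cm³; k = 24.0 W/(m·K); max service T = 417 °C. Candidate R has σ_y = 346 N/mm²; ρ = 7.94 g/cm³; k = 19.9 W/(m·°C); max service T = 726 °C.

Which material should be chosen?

Screen on constraints: k ≥ 36.5 W/(m·K); max service T ≥ 262 °C. Survivors: candidate Q, candidate L.
Normalizing units and computing the index:
  candidate Q: σ_y = 271.0 MPa, ρ = 7821 kg/m³
  candidate L: σ_y = 134.0 MPa, ρ = 7116 kg/m³
  candidate Q: M = 2.10×10⁻³
  candidate L: M = 1.63×10⁻³
The maximum is for candidate Q.

candidate Q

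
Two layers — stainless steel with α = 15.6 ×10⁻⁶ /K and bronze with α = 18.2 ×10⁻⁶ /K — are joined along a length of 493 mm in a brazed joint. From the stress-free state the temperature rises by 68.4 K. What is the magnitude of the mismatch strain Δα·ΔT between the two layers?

Δα = |15.6 − 18.2|×10⁻⁶/K = 2.60×10⁻⁶/K.
Mismatch strain = Δα·ΔT = 2.60×10⁻⁶ × 68.4 = 1.78×10⁻⁴.

1.78×10⁻⁴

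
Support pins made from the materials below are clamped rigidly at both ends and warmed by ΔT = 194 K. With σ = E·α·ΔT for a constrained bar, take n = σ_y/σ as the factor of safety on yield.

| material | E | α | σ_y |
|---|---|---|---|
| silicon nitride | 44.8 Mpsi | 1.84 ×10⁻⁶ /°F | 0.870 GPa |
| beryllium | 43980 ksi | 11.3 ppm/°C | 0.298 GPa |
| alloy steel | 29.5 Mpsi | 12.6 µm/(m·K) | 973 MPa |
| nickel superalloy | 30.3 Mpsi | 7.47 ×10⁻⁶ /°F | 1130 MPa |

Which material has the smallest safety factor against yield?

beryllium

With everything in SI (GPa, ×10⁻⁶/K, MPa):
  silicon nitride: E = 308.9, α = 3.31, σ_y = 870.0 → σ = 198 MPa, n = 4.38
  beryllium: E = 303.2, α = 11.3, σ_y = 298.0 → σ = 665 MPa, n = 0.448
  alloy steel: E = 203.4, α = 12.6, σ_y = 973.0 → σ = 497 MPa, n = 1.96
  nickel superalloy: E = 208.9, α = 13.4, σ_y = 1130 → σ = 545 MPa, n = 2.07
Smallest n: beryllium with n = 0.448.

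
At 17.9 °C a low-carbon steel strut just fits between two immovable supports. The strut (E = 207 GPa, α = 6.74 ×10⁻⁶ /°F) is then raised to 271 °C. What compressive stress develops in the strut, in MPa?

α = 6.74×10⁻⁶/°F × 9/5 = 12.1×10⁻⁶/K.
ΔT = 253.1 K. Constrained thermal stress σ = E·α·ΔT = 207.0×10³ MPa × 12.1×10⁻⁶ × 253.1 = 636 MPa (compressive).

636 MPa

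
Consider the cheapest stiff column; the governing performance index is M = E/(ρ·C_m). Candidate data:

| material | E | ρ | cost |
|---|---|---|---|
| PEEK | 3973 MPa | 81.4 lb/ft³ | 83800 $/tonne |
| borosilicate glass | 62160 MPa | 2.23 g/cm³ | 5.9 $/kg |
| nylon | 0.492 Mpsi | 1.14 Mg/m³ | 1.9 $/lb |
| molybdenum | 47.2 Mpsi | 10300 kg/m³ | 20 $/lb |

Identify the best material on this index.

Putting every candidate on a common basis:
  PEEK: E = 3.973 GPa, ρ = 1304 kg/m³, cost = 83.80 $/kg
  borosilicate glass: E = 62.16 GPa, ρ = 2230 kg/m³, cost = 5.900 $/kg
  nylon: E = 3.392 GPa, ρ = 1140 kg/m³, cost = 4.189 $/kg
  molybdenum: E = 325.4 GPa, ρ = 10300 kg/m³, cost = 44.09 $/kg
  borosilicate glass: M = 4.72 MN·m per $
  molybdenum: M = 0.717 MN·m per $
  nylon: M = 0.710 MN·m per $
  PEEK: M = 0.0364 MN·m per $
Borosilicate glass has the largest M.

borosilicate glass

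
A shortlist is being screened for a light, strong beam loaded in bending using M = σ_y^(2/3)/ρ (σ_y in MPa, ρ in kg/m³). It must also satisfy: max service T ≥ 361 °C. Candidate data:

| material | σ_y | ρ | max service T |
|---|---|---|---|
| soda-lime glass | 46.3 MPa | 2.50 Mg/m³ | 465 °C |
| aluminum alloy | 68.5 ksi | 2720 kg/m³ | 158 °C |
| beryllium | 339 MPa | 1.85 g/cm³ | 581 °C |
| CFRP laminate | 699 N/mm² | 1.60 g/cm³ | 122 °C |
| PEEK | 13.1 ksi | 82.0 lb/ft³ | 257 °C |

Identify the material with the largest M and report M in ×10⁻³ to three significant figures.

Screen on constraints: max service T ≥ 361 °C. Survivors: soda-lime glass, beryllium.
Putting every candidate on a common basis:
  soda-lime glass: σ_y = 46.30 MPa, ρ = 2500 kg/m³
  beryllium: σ_y = 339.0 MPa, ρ = 1850 kg/m³
  beryllium: M = 26.3×10⁻³
  soda-lime glass: M = 5.16×10⁻³
Beryllium has the largest M.

beryllium, M = 26.3×10⁻³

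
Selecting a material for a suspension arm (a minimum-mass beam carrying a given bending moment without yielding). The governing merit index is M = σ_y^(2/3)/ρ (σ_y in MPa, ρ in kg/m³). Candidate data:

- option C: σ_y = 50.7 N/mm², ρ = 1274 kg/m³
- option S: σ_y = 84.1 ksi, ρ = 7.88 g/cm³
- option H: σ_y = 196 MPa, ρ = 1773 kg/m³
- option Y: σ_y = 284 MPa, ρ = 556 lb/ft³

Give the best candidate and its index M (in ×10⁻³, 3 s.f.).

option H, M = 19.0×10⁻³

Putting every candidate on a common basis:
  option C: σ_y = 50.70 MPa, ρ = 1274 kg/m³
  option S: σ_y = 579.8 MPa, ρ = 7880 kg/m³
  option H: σ_y = 196.0 MPa, ρ = 1773 kg/m³
  option Y: σ_y = 284.0 MPa, ρ = 8906 kg/m³
  option H: M = 19.0×10⁻³
  option C: M = 10.8×10⁻³
  option S: M = 8.82×10⁻³
  option Y: M = 4.85×10⁻³
Option H has the largest M.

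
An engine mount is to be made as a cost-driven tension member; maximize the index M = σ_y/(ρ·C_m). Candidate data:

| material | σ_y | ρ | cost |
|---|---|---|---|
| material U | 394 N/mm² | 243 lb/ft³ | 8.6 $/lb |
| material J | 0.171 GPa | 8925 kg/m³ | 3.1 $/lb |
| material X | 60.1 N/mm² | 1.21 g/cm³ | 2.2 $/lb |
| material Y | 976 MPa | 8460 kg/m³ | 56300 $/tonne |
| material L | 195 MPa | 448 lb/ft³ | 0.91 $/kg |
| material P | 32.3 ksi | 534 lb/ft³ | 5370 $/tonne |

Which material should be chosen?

Normalizing units and computing the index:
  material U: σ_y = 394.0 MPa, ρ = 3892 kg/m³, cost = 18.96 $/kg
  material J: σ_y = 171.0 MPa, ρ = 8925 kg/m³, cost = 6.834 $/kg
  material X: σ_y = 60.10 MPa, ρ = 1210 kg/m³, cost = 4.850 $/kg
  material Y: σ_y = 976.0 MPa, ρ = 8460 kg/m³, cost = 56.30 $/kg
  material L: σ_y = 195.0 MPa, ρ = 7176 kg/m³, cost = 0.9100 $/kg
  material P: σ_y = 222.7 MPa, ρ = 8554 kg/m³, cost = 5.370 $/kg
  material L: M = 29.9 kN·m per $
  material X: M = 10.2 kN·m per $
  material U: M = 5.34 kN·m per $
  material P: M = 4.85 kN·m per $
  material J: M = 2.80 kN·m per $
  material Y: M = 2.05 kN·m per $
Material L has the largest M.

material L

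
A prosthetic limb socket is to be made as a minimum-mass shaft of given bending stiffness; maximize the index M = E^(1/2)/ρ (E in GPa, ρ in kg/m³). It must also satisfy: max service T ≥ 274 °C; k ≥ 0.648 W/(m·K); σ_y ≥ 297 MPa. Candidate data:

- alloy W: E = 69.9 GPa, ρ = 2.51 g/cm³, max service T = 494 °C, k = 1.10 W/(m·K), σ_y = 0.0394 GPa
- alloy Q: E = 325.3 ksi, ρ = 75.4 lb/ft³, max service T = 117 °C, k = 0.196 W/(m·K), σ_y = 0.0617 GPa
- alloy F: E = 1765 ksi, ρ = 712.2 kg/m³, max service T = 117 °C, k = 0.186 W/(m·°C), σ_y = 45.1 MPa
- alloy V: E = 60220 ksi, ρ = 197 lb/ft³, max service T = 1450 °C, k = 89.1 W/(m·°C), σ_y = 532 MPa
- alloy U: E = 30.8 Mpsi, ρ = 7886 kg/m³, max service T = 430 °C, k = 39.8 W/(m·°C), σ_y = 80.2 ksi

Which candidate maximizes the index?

Screen on constraints: max service T ≥ 274 °C; k ≥ 0.648 W/(m·K); σ_y ≥ 297 MPa. Survivors: alloy V, alloy U.
Convert each candidate to consistent units, then evaluate M:
  alloy V: E = 415.2 GPa, ρ = 3156 kg/m³
  alloy U: E = 212.4 GPa, ρ = 7886 kg/m³
  alloy V: M = 6.46×10⁻³
  alloy U: M = 1.85×10⁻³
Alloy V has the largest M.

alloy V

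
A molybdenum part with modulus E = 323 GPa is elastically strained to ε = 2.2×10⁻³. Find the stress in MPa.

σ = E·ε = 323000 MPa × 2.2×10⁻³ = 711 MPa.

711 MPa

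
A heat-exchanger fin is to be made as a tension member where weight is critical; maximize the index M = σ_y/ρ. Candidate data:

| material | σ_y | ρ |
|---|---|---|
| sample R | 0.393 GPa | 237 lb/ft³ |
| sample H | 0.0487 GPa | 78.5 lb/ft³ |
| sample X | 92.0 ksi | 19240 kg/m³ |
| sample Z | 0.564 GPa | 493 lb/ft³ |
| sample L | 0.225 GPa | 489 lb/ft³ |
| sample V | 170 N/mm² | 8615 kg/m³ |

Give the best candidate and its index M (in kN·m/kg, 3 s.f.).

In SI units:
  sample R: σ_y = 393.0 MPa, ρ = 3796 kg/m³
  sample H: σ_y = 48.70 MPa, ρ = 1257 kg/m³
  sample X: σ_y = 634.3 MPa, ρ = 19240 kg/m³
  sample Z: σ_y = 564.0 MPa, ρ = 7897 kg/m³
  sample L: σ_y = 225.0 MPa, ρ = 7833 kg/m³
  sample V: σ_y = 170.0 MPa, ρ = 8615 kg/m³
  sample R: M = 104 kN·m/kg
  sample Z: M = 71.4 kN·m/kg
  sample H: M = 38.7 kN·m/kg
  sample X: M = 33.0 kN·m/kg
  sample L: M = 28.7 kN·m/kg
  sample V: M = 19.7 kN·m/kg
Highest index: sample R.

sample R, M = 104 kN·m/kg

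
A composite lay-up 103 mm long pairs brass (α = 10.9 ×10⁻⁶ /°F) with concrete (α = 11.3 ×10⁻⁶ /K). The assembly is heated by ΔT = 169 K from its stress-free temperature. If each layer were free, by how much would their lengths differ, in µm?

brass: α = 10.9×10⁻⁶/°F × 9/5 = 19.6×10⁻⁶/K.
Δα = |19.6 − 11.3|×10⁻⁶/K = 8.32×10⁻⁶/K.
ΔL_mismatch = Δα·L·ΔT = 8.32×10⁻⁶ × 103.0 mm × 169.0 K = 145 µm.

145 µm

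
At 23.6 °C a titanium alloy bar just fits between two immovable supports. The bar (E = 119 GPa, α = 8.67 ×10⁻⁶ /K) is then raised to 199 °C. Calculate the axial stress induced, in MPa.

ΔT = 175.4 K. Constrained thermal stress σ = E·α·ΔT = 119.0×10³ MPa × 8.67×10⁻⁶ × 175.4 = 181 MPa (compressive).

181 MPa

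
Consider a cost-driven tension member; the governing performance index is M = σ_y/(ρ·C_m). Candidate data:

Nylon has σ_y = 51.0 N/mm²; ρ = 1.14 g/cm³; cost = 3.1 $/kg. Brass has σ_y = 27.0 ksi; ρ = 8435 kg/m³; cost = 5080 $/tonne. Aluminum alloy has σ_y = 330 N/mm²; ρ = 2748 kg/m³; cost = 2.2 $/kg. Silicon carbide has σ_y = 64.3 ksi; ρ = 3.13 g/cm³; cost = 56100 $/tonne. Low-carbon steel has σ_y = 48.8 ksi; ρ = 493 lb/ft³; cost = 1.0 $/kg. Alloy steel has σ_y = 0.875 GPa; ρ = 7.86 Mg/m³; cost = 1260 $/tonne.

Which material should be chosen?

alloy steel

Putting every candidate on a common basis:
  nylon: σ_y = 51.00 MPa, ρ = 1140 kg/m³, cost = 3.100 $/kg
  brass: σ_y = 186.2 MPa, ρ = 8435 kg/m³, cost = 5.080 $/kg
  aluminum alloy: σ_y = 330.0 MPa, ρ = 2748 kg/m³, cost = 2.200 $/kg
  silicon carbide: σ_y = 443.3 MPa, ρ = 3130 kg/m³, cost = 56.10 $/kg
  low-carbon steel: σ_y = 336.5 MPa, ρ = 7897 kg/m³, cost = 1.000 $/kg
  alloy steel: σ_y = 875.0 MPa, ρ = 7860 kg/m³, cost = 1.260 $/kg
  alloy steel: M = 88.4 kN·m per $
  aluminum alloy: M = 54.6 kN·m per $
  low-carbon steel: M = 42.6 kN·m per $
  nylon: M = 14.4 kN·m per $
  brass: M = 4.34 kN·m per $
  silicon carbide: M = 2.52 kN·m per $
Alloy steel ranks first.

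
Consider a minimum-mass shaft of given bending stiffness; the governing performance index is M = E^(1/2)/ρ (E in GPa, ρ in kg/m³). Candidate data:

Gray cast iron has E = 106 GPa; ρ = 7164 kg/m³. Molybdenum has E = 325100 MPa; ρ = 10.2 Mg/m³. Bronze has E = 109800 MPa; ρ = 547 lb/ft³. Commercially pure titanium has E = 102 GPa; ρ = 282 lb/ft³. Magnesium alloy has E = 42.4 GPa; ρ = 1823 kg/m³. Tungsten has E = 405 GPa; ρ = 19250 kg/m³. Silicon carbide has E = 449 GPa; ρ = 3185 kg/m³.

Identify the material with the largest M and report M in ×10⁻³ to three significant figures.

After converting to SI:
  gray cast iron: E = 106.0 GPa, ρ = 7164 kg/m³
  molybdenum: E = 325.1 GPa, ρ = 10200 kg/m³
  bronze: E = 109.8 GPa, ρ = 8762 kg/m³
  commercially pure titanium: E = 102.0 GPa, ρ = 4517 kg/m³
  magnesium alloy: E = 42.40 GPa, ρ = 1823 kg/m³
  tungsten: E = 405.0 GPa, ρ = 19250 kg/m³
  silicon carbide: E = 449.0 GPa, ρ = 3185 kg/m³
  silicon carbide: M = 6.65×10⁻³
  magnesium alloy: M = 3.57×10⁻³
  commercially pure titanium: M = 2.24×10⁻³
  molybdenum: M = 1.77×10⁻³
  gray cast iron: M = 1.44×10⁻³
  bronze: M = 1.20×10⁻³
  tungsten: M = 1.05×10⁻³
Highest index: silicon carbide.

silicon carbide, M = 6.65×10⁻³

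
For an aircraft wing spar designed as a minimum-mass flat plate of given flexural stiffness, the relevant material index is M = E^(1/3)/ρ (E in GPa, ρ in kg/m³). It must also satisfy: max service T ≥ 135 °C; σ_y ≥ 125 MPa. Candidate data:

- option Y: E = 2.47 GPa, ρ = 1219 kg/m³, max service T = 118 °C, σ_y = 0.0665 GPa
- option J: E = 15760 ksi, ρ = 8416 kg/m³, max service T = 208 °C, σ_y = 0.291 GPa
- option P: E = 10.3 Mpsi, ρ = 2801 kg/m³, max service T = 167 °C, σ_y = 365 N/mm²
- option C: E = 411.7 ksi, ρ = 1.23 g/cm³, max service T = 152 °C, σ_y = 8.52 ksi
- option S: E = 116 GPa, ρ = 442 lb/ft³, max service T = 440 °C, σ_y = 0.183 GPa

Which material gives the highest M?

option P

Screen on constraints: max service T ≥ 135 °C; σ_y ≥ 125 MPa. Survivors: option J, option P, option S.
Normalizing units and computing the index:
  option J: E = 108.7 GPa, ρ = 8416 kg/m³
  option P: E = 71.02 GPa, ρ = 2801 kg/m³
  option S: E = 116.0 GPa, ρ = 7080 kg/m³
  option P: M = 1.48×10⁻³
  option S: M = 0.689×10⁻³
  option J: M = 0.567×10⁻³
Highest index: option P.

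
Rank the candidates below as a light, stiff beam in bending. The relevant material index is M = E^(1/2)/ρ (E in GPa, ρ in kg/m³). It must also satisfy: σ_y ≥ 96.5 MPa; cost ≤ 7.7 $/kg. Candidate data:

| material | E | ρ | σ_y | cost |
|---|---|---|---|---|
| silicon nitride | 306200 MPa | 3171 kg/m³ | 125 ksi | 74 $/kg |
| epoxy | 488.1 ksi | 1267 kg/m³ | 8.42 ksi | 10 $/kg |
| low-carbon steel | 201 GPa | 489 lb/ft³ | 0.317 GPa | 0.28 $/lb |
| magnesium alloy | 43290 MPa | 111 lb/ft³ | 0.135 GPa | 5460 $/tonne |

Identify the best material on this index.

Screen on constraints: σ_y ≥ 96.5 MPa; cost ≤ 7.7 $/kg. Survivors: low-carbon steel, magnesium alloy.
Normalizing units and computing the index:
  low-carbon steel: E = 201.0 GPa, ρ = 7833 kg/m³
  magnesium alloy: E = 43.29 GPa, ρ = 1778 kg/m³
  magnesium alloy: M = 3.70×10⁻³
  low-carbon steel: M = 1.81×10⁻³
Magnesium alloy ranks first.

magnesium alloy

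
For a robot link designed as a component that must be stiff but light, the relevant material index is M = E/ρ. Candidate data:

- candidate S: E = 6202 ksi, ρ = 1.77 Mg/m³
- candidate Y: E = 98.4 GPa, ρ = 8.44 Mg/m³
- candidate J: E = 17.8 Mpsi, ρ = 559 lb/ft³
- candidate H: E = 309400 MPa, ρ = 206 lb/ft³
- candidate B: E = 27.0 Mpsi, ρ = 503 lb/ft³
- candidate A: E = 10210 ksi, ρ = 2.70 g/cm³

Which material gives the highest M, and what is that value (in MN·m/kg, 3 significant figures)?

candidate H, M = 93.8 MN·m/kg

Putting every candidate on a common basis:
  candidate S: E = 42.76 GPa, ρ = 1770 kg/m³
  candidate Y: E = 98.40 GPa, ρ = 8440 kg/m³
  candidate J: E = 122.7 GPa, ρ = 8954 kg/m³
  candidate H: E = 309.4 GPa, ρ = 3300 kg/m³
  candidate B: E = 186.2 GPa, ρ = 8057 kg/m³
  candidate A: E = 70.40 GPa, ρ = 2700 kg/m³
  candidate H: M = 93.8 MN·m/kg
  candidate A: M = 26.1 MN·m/kg
  candidate S: M = 24.2 MN·m/kg
  candidate B: M = 23.1 MN·m/kg
  candidate J: M = 13.7 MN·m/kg
  candidate Y: M = 11.7 MN·m/kg
Candidate H ranks first.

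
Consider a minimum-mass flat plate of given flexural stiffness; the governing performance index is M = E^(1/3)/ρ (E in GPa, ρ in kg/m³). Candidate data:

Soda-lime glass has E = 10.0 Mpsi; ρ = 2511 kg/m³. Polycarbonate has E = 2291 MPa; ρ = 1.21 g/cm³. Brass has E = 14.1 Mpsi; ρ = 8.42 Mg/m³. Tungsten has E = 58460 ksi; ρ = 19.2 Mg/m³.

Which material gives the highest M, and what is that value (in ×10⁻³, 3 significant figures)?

Putting every candidate on a common basis:
  soda-lime glass: E = 68.95 GPa, ρ = 2511 kg/m³
  polycarbonate: E = 2.291 GPa, ρ = 1210 kg/m³
  brass: E = 97.22 GPa, ρ = 8420 kg/m³
  tungsten: E = 403.1 GPa, ρ = 19200 kg/m³
  soda-lime glass: M = 1.63×10⁻³
  polycarbonate: M = 1.09×10⁻³
  brass: M = 0.546×10⁻³
  tungsten: M = 0.385×10⁻³
The maximum is for soda-lime glass.

soda-lime glass, M = 1.63×10⁻³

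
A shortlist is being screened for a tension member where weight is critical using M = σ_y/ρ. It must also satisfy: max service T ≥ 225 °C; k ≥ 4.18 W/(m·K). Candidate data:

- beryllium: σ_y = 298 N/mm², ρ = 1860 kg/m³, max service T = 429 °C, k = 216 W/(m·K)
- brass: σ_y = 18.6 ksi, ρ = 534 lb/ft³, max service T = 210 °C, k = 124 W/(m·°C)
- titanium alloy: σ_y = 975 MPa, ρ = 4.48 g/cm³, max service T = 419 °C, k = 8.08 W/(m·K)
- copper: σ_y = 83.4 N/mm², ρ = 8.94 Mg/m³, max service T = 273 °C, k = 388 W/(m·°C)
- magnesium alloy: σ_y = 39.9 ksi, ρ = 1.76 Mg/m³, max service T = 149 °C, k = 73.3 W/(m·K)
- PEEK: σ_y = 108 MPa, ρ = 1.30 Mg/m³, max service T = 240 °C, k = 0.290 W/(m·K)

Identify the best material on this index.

Screen on constraints: max service T ≥ 225 °C; k ≥ 4.18 W/(m·K). Survivors: beryllium, titanium alloy, copper.
After converting to SI:
  beryllium: σ_y = 298.0 MPa, ρ = 1860 kg/m³
  titanium alloy: σ_y = 975.0 MPa, ρ = 4480 kg/m³
  copper: σ_y = 83.40 MPa, ρ = 8940 kg/m³
  titanium alloy: M = 218 kN·m/kg
  beryllium: M = 160 kN·m/kg
  copper: M = 9.33 kN·m/kg
Titanium alloy has the largest M.

titanium alloy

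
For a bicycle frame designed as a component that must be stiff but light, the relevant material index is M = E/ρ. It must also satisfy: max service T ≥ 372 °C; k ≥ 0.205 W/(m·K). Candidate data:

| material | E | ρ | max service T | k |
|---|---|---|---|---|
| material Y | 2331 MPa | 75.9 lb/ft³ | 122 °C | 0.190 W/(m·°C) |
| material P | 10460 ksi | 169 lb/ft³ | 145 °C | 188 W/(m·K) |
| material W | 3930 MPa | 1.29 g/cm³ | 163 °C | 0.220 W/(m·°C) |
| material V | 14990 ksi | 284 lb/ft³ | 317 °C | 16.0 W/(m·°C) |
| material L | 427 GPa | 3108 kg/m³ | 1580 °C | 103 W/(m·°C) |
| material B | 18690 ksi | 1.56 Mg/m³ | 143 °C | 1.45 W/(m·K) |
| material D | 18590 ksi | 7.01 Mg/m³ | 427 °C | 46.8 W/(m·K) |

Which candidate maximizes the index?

Screen on constraints: max service T ≥ 372 °C; k ≥ 0.205 W/(m·K). Survivors: material L, material D.
Putting every candidate on a common basis:
  material L: E = 427.0 GPa, ρ = 3108 kg/m³
  material D: E = 128.2 GPa, ρ = 7010 kg/m³
  material L: M = 137 MN·m/kg
  material D: M = 18.3 MN·m/kg
The maximum is for material L.

material L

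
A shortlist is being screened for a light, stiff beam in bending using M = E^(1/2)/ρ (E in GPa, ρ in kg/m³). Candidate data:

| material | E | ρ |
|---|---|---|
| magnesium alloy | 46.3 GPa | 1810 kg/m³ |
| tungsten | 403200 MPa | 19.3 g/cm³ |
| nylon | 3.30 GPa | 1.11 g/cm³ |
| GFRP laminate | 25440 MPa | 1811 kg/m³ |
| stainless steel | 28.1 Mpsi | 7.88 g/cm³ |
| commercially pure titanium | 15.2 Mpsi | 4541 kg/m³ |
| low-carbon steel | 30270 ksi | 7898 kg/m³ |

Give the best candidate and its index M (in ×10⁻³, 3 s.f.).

Putting every candidate on a common basis:
  magnesium alloy: E = 46.30 GPa, ρ = 1810 kg/m³
  tungsten: E = 403.2 GPa, ρ = 19300 kg/m³
  nylon: E = 3.300 GPa, ρ = 1110 kg/m³
  GFRP laminate: E = 25.44 GPa, ρ = 1811 kg/m³
  stainless steel: E = 193.7 GPa, ρ = 7880 kg/m³
  commercially pure titanium: E = 104.8 GPa, ρ = 4541 kg/m³
  low-carbon steel: E = 208.7 GPa, ρ = 7898 kg/m³
  magnesium alloy: M = 3.76×10⁻³
  GFRP laminate: M = 2.79×10⁻³
  commercially pure titanium: M = 2.25×10⁻³
  low-carbon steel: M = 1.83×10⁻³
  stainless steel: M = 1.77×10⁻³
  nylon: M = 1.64×10⁻³
  tungsten: M = 1.04×10⁻³
Magnesium alloy has the largest M.

magnesium alloy, M = 3.76×10⁻³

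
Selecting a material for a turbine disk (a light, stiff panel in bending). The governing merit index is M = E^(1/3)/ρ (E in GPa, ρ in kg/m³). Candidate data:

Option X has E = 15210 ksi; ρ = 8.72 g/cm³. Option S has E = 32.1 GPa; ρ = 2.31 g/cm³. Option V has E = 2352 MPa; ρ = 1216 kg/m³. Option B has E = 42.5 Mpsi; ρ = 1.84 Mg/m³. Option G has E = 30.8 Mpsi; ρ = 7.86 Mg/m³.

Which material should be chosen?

Convert each candidate to consistent units, then evaluate M:
  option X: E = 104.9 GPa, ρ = 8720 kg/m³
  option S: E = 32.10 GPa, ρ = 2310 kg/m³
  option V: E = 2.352 GPa, ρ = 1216 kg/m³
  option B: E = 293.0 GPa, ρ = 1840 kg/m³
  option G: E = 212.4 GPa, ρ = 7860 kg/m³
  option B: M = 3.61×10⁻³
  option S: M = 1.38×10⁻³
  option V: M = 1.09×10⁻³
  option G: M = 0.759×10⁻³
  option X: M = 0.541×10⁻³
Option B has the largest M.

option B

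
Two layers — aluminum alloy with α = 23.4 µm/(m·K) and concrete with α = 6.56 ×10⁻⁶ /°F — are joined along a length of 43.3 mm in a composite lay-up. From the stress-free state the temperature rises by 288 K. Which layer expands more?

aluminum alloy

concrete: α = 6.56×10⁻⁶/°F × 9/5 = 11.8×10⁻⁶/K.
α(aluminum alloy) = 23.4×10⁻⁶/K vs α(concrete) = 11.8×10⁻⁶/K.
Higher α expands more for the same ΔT: aluminum alloy.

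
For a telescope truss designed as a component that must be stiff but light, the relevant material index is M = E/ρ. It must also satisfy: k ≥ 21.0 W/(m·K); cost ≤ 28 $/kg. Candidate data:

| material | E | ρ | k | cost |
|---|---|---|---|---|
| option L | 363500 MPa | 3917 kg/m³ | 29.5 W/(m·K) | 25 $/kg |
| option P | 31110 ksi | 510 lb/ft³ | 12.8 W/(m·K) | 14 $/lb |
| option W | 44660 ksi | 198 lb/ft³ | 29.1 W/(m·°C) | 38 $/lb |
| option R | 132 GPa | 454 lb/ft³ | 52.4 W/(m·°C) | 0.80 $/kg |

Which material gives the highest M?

option L

Screen on constraints: k ≥ 21.0 W/(m·K); cost ≤ 28 $/kg. Survivors: option L, option R.
Putting every candidate on a common basis:
  option L: E = 363.5 GPa, ρ = 3917 kg/m³
  option R: E = 132.0 GPa, ρ = 7272 kg/m³
  option L: M = 92.8 MN·m/kg
  option R: M = 18.2 MN·m/kg
Option L has the largest M.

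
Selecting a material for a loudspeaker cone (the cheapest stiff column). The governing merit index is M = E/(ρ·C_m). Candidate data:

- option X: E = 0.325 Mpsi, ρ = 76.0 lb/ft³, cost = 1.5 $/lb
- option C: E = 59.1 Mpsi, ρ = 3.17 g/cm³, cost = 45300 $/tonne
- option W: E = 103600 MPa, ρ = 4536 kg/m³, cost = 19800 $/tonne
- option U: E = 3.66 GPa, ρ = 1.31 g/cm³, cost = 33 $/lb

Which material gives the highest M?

option C

In SI units:
  option X: E = 2.241 GPa, ρ = 1217 kg/m³, cost = 3.307 $/kg
  option C: E = 407.5 GPa, ρ = 3170 kg/m³, cost = 45.30 $/kg
  option W: E = 103.6 GPa, ρ = 4536 kg/m³, cost = 19.80 $/kg
  option U: E = 3.660 GPa, ρ = 1310 kg/m³, cost = 72.75 $/kg
  option C: M = 2.84 MN·m per $
  option W: M = 1.15 MN·m per $
  option X: M = 0.557 MN·m per $
  option U: M = 0.0384 MN·m per $
The maximum is for option C.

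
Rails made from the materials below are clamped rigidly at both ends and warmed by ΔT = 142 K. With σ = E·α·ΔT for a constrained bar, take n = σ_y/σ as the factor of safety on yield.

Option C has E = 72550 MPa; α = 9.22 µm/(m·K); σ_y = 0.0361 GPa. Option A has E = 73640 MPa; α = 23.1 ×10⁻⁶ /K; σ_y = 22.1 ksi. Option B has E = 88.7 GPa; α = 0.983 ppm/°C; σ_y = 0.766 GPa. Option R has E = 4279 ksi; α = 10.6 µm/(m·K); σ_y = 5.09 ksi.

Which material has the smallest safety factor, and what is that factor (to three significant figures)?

In consistent units (E in GPa, α in ×10⁻⁶/K, σ_y in MPa):
  option C: E = 72.55, α = 9.22, σ_y = 36.10 → σ = 95.0 MPa, n = 0.380
  option A: E = 73.64, α = 23.1, σ_y = 152.4 → σ = 242 MPa, n = 0.631
  option B: E = 88.70, α = 0.983, σ_y = 766.0 → σ = 12.4 MPa, n = 61.9
  option R: E = 29.50, α = 10.6, σ_y = 35.09 → σ = 44.4 MPa, n = 0.790
Option C has the lowest safety factor, n = 0.380.

option C, n = 0.380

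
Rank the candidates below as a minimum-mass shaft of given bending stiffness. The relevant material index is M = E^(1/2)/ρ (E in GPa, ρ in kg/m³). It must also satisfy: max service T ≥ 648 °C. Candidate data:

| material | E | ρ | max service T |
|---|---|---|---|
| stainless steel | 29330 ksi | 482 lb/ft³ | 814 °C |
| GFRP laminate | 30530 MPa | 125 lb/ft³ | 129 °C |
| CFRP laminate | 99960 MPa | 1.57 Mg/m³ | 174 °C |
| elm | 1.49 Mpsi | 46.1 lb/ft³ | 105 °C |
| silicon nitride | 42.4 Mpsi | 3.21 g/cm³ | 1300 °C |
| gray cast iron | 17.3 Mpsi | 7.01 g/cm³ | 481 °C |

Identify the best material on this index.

Screen on constraints: max service T ≥ 648 °C. Survivors: stainless steel, silicon nitride.
In SI units:
  stainless steel: E = 202.2 GPa, ρ = 7721 kg/m³
  silicon nitride: E = 292.3 GPa, ρ = 3210 kg/m³
  silicon nitride: M = 5.33×10⁻³
  stainless steel: M = 1.84×10⁻³
Silicon nitride has the largest M.

silicon nitride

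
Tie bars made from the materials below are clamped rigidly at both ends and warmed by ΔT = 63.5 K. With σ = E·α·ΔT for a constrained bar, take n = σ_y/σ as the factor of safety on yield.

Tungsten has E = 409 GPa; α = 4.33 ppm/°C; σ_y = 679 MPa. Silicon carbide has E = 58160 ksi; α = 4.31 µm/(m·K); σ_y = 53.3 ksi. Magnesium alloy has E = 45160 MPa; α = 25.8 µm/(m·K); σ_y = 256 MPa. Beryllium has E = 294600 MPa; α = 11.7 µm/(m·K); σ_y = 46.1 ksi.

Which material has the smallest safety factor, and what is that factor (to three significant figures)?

beryllium, n = 1.45

Converting E to GPa, α to ×10⁻⁶/K, σ_y to MPa, then σ and n for each:
  tungsten: E = 409.0, α = 4.33, σ_y = 679.0 → σ = 112 MPa, n = 6.04
  silicon carbide: E = 401.0, α = 4.31, σ_y = 367.5 → σ = 110 MPa, n = 3.35
  magnesium alloy: E = 45.16, α = 25.8, σ_y = 256.0 → σ = 74.0 MPa, n = 3.46
  beryllium: E = 294.6, α = 11.7, σ_y = 317.8 → σ = 219 MPa, n = 1.45
Smallest n: beryllium with n = 1.45.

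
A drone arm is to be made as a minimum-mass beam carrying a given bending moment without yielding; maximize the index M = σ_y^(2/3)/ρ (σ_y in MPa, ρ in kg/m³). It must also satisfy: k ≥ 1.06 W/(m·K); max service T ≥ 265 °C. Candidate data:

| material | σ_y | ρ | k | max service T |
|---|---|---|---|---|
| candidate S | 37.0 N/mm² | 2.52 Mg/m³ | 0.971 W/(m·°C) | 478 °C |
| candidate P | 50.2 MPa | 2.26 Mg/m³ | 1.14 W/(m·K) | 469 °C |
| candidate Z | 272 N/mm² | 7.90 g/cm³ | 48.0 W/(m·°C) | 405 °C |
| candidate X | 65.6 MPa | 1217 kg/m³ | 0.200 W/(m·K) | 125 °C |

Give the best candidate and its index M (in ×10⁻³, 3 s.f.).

Screen on constraints: k ≥ 1.06 W/(m·K); max service T ≥ 265 °C. Survivors: candidate P, candidate Z.
In SI units:
  candidate P: σ_y = 50.20 MPa, ρ = 2260 kg/m³
  candidate Z: σ_y = 272.0 MPa, ρ = 7900 kg/m³
  candidate P: M = 6.02×10⁻³
  candidate Z: M = 5.31×10⁻³
Highest index: candidate P.

candidate P, M = 6.02×10⁻³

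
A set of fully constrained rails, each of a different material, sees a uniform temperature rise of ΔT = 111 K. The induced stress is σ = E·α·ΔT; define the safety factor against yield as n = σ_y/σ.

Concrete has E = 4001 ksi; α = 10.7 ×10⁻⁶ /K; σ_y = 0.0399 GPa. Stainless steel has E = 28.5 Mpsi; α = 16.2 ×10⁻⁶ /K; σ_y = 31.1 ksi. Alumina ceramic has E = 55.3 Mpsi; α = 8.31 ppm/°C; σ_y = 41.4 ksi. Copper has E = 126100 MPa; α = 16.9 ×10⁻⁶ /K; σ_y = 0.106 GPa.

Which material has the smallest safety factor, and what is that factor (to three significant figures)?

copper, n = 0.448

Converting E to GPa, α to ×10⁻⁶/K, σ_y to MPa, then σ and n for each:
  concrete: E = 27.59, α = 10.7, σ_y = 39.90 → σ = 32.8 MPa, n = 1.22
  stainless steel: E = 196.5, α = 16.2, σ_y = 214.4 → σ = 353 MPa, n = 0.607
  alumina ceramic: E = 381.3, α = 8.31, σ_y = 285.4 → σ = 352 MPa, n = 0.812
  copper: E = 126.1, α = 16.9, σ_y = 106.0 → σ = 237 MPa, n = 0.448
The minimum is copper at n = 0.448.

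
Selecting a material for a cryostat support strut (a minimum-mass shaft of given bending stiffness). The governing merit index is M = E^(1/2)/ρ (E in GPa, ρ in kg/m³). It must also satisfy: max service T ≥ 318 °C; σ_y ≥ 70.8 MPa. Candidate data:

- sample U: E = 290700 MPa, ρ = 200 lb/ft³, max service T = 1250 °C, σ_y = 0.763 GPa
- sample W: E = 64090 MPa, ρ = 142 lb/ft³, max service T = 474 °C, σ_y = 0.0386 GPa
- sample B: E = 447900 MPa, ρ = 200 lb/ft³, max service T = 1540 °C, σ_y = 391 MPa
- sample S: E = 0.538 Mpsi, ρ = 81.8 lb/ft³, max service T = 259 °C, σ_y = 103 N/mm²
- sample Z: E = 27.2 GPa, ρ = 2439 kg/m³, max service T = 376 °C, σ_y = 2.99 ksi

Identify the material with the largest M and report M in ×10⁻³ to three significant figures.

sample B, M = 6.61×10⁻³

Screen on constraints: max service T ≥ 318 °C; σ_y ≥ 70.8 MPa. Survivors: sample U, sample B.
Convert each candidate to consistent units, then evaluate M:
  sample U: E = 290.7 GPa, ρ = 3204 kg/m³
  sample B: E = 447.9 GPa, ρ = 3204 kg/m³
  sample B: M = 6.61×10⁻³
  sample U: M = 5.32×10⁻³
The maximum is for sample B.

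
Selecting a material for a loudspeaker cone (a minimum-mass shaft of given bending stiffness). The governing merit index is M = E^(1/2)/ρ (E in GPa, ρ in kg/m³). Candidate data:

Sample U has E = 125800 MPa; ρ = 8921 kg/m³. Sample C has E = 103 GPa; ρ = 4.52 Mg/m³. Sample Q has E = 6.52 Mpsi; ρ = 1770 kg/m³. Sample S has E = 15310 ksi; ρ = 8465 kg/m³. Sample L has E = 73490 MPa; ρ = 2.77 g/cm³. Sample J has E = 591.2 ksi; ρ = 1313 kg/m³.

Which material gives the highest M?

Putting every candidate on a common basis:
  sample U: E = 125.8 GPa, ρ = 8921 kg/m³
  sample C: E = 103.0 GPa, ρ = 4520 kg/m³
  sample Q: E = 44.95 GPa, ρ = 1770 kg/m³
  sample S: E = 105.6 GPa, ρ = 8465 kg/m³
  sample L: E = 73.49 GPa, ρ = 2770 kg/m³
  sample J: E = 4.076 GPa, ρ = 1313 kg/m³
  sample Q: M = 3.79×10⁻³
  sample L: M = 3.09×10⁻³
  sample C: M = 2.25×10⁻³
  sample J: M = 1.54×10⁻³
  sample U: M = 1.26×10⁻³
  sample S: M = 1.21×10⁻³
Highest index: sample Q.

sample Q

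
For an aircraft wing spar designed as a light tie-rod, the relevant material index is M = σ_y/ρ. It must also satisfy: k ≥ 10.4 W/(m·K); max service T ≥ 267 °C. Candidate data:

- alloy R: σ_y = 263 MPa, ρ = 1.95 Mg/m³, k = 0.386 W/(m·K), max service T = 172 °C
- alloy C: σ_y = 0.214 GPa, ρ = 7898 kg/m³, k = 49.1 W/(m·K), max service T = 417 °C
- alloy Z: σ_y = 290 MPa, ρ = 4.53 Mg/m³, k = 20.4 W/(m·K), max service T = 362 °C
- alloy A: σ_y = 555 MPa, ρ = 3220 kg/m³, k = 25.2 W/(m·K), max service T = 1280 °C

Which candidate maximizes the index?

Screen on constraints: k ≥ 10.4 W/(m·K); max service T ≥ 267 °C. Survivors: alloy C, alloy Z, alloy A.
In SI units:
  alloy C: σ_y = 214.0 MPa, ρ = 7898 kg/m³
  alloy Z: σ_y = 290.0 MPa, ρ = 4530 kg/m³
  alloy A: σ_y = 555.0 MPa, ρ = 3220 kg/m³
  alloy A: M = 172 kN·m/kg
  alloy Z: M = 64.0 kN·m/kg
  alloy C: M = 27.1 kN·m/kg
The maximum is for alloy A.

alloy A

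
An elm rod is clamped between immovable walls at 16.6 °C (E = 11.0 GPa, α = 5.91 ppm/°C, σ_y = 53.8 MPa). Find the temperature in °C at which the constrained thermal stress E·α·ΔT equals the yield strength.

E·α·ΔT = 53.80 MPa ⇒ ΔT = 53.80 / (11.00×10³ × 5.91×10⁻⁶) = 827.6 K.
T = 16.6 + 827.6 = 844.2 °C.

844 °C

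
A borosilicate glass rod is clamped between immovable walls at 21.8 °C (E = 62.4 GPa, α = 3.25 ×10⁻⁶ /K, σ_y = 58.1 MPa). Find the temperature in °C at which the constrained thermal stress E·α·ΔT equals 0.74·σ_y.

E·α·ΔT = 42.99 MPa ⇒ ΔT = 42.99 / (62.40×10³ × 3.25×10⁻⁶) = 212.0 K.
T = 21.8 + 212.0 = 233.8 °C.

234 °C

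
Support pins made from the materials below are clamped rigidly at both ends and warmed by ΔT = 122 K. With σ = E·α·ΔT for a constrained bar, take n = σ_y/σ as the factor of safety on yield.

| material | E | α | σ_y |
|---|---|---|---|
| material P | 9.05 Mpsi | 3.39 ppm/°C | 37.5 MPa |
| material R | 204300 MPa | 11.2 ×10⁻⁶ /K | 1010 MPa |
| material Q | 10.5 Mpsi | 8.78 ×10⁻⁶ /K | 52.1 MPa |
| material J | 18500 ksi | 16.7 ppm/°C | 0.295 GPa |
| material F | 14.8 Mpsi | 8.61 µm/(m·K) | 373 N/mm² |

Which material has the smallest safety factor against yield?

In consistent units (E in GPa, α in ×10⁻⁶/K, σ_y in MPa):
  material P: E = 62.40, α = 3.39, σ_y = 37.50 → σ = 25.8 MPa, n = 1.45
  material R: E = 204.3, α = 11.2, σ_y = 1010 → σ = 279 MPa, n = 3.62
  material Q: E = 72.39, α = 8.78, σ_y = 52.10 → σ = 77.5 MPa, n = 0.672
  material J: E = 127.6, α = 16.7, σ_y = 295.0 → σ = 260 MPa, n = 1.14
  material F: E = 102.0, α = 8.61, σ_y = 373.0 → σ = 107 MPa, n = 3.48
Material Q has the lowest safety factor, n = 0.672.

material Q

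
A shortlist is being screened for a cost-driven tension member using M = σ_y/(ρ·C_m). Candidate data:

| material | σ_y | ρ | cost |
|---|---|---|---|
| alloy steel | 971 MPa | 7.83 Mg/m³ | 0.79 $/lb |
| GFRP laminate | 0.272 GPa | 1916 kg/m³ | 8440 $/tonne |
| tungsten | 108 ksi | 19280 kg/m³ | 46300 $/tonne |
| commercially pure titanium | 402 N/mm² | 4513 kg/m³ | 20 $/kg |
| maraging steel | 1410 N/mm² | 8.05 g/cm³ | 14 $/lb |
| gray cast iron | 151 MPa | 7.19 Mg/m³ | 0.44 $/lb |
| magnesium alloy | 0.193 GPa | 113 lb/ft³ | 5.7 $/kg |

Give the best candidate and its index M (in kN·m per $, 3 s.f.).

In SI units:
  alloy steel: σ_y = 971.0 MPa, ρ = 7830 kg/m³, cost = 1.742 $/kg
  GFRP laminate: σ_y = 272.0 MPa, ρ = 1916 kg/m³, cost = 8.440 $/kg
  tungsten: σ_y = 744.6 MPa, ρ = 19280 kg/m³, cost = 46.30 $/kg
  commercially pure titanium: σ_y = 402.0 MPa, ρ = 4513 kg/m³, cost = 20.00 $/kg
  maraging steel: σ_y = 1410 MPa, ρ = 8050 kg/m³, cost = 30.86 $/kg
  gray cast iron: σ_y = 151.0 MPa, ρ = 7190 kg/m³, cost = 0.9700 $/kg
  magnesium alloy: σ_y = 193.0 MPa, ρ = 1810 kg/m³, cost = 5.700 $/kg
  alloy steel: M = 71.2 kN·m per $
  gray cast iron: M = 21.7 kN·m per $
  magnesium alloy: M = 18.7 kN·m per $
  GFRP laminate: M = 16.8 kN·m per $
  maraging steel: M = 5.68 kN·m per $
  commercially pure titanium: M = 4.45 kN·m per $
  tungsten: M = 0.834 kN·m per $
Highest index: alloy steel.

alloy steel, M = 71.2 kN·m per $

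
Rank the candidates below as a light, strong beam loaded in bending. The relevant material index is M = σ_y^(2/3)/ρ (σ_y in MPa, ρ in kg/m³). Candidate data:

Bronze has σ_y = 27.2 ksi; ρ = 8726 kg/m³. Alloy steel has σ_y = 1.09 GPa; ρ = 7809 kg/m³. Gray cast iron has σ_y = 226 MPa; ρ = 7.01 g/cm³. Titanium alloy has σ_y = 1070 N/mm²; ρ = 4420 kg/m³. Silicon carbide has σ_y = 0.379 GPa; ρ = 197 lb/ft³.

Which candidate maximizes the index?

titanium alloy

In SI units:
  bronze: σ_y = 187.5 MPa, ρ = 8726 kg/m³
  alloy steel: σ_y = 1090 MPa, ρ = 7809 kg/m³
  gray cast iron: σ_y = 226.0 MPa, ρ = 7010 kg/m³
  titanium alloy: σ_y = 1070 MPa, ρ = 4420 kg/m³
  silicon carbide: σ_y = 379.0 MPa, ρ = 3156 kg/m³
  titanium alloy: M = 23.7×10⁻³
  silicon carbide: M = 16.6×10⁻³
  alloy steel: M = 13.6×10⁻³
  gray cast iron: M = 5.29×10⁻³
  bronze: M = 3.75×10⁻³
Titanium alloy has the largest M.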